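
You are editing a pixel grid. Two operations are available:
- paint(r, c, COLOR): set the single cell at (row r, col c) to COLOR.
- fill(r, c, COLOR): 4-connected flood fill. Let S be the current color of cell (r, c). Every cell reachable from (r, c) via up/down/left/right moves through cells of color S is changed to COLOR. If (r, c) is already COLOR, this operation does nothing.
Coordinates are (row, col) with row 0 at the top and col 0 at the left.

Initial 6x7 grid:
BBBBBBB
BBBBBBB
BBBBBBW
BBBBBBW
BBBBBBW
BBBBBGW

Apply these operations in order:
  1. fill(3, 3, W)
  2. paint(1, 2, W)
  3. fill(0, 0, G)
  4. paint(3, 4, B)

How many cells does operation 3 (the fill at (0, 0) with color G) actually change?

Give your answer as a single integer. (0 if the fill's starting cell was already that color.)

After op 1 fill(3,3,W) [37 cells changed]:
WWWWWWW
WWWWWWW
WWWWWWW
WWWWWWW
WWWWWWW
WWWWWGW
After op 2 paint(1,2,W):
WWWWWWW
WWWWWWW
WWWWWWW
WWWWWWW
WWWWWWW
WWWWWGW
After op 3 fill(0,0,G) [41 cells changed]:
GGGGGGG
GGGGGGG
GGGGGGG
GGGGGGG
GGGGGGG
GGGGGGG

Answer: 41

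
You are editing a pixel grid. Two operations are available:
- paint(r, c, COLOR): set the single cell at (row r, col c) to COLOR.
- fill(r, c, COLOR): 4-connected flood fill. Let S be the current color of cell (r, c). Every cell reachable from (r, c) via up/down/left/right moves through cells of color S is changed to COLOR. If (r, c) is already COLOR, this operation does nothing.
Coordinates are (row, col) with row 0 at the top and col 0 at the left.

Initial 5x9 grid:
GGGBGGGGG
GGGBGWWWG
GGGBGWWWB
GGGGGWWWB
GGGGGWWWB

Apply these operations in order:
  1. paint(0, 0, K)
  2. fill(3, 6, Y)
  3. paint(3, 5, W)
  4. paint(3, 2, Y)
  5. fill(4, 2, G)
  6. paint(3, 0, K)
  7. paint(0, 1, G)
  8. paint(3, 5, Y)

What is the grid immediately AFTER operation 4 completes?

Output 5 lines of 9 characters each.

Answer: KGGBGGGGG
GGGBGYYYG
GGGBGYYYB
GGYGGWYYB
GGGGGYYYB

Derivation:
After op 1 paint(0,0,K):
KGGBGGGGG
GGGBGWWWG
GGGBGWWWB
GGGGGWWWB
GGGGGWWWB
After op 2 fill(3,6,Y) [12 cells changed]:
KGGBGGGGG
GGGBGYYYG
GGGBGYYYB
GGGGGYYYB
GGGGGYYYB
After op 3 paint(3,5,W):
KGGBGGGGG
GGGBGYYYG
GGGBGYYYB
GGGGGWYYB
GGGGGYYYB
After op 4 paint(3,2,Y):
KGGBGGGGG
GGGBGYYYG
GGGBGYYYB
GGYGGWYYB
GGGGGYYYB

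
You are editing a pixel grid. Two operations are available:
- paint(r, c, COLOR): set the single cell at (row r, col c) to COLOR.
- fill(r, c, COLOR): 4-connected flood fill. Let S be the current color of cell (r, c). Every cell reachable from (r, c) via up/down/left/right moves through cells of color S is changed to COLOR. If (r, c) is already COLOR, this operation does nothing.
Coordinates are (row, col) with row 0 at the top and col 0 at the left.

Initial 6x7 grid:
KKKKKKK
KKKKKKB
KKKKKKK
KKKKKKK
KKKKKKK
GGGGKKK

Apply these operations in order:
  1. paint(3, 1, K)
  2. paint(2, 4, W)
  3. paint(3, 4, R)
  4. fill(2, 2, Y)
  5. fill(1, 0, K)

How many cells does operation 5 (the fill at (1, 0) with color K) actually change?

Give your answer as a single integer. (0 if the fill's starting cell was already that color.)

After op 1 paint(3,1,K):
KKKKKKK
KKKKKKB
KKKKKKK
KKKKKKK
KKKKKKK
GGGGKKK
After op 2 paint(2,4,W):
KKKKKKK
KKKKKKB
KKKKWKK
KKKKKKK
KKKKKKK
GGGGKKK
After op 3 paint(3,4,R):
KKKKKKK
KKKKKKB
KKKKWKK
KKKKRKK
KKKKKKK
GGGGKKK
After op 4 fill(2,2,Y) [35 cells changed]:
YYYYYYY
YYYYYYB
YYYYWYY
YYYYRYY
YYYYYYY
GGGGYYY
After op 5 fill(1,0,K) [35 cells changed]:
KKKKKKK
KKKKKKB
KKKKWKK
KKKKRKK
KKKKKKK
GGGGKKK

Answer: 35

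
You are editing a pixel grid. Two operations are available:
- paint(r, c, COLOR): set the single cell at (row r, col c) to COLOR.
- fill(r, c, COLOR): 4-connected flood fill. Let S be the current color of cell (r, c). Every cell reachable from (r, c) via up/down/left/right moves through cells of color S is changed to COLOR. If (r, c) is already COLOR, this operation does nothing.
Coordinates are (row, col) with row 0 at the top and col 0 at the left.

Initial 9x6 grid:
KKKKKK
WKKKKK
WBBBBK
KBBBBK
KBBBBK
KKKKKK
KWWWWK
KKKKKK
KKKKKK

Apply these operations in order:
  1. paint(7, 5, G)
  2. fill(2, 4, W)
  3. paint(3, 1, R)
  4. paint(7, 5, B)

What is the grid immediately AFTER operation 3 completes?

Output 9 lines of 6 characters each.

Answer: KKKKKK
WKKKKK
WWWWWK
KRWWWK
KWWWWK
KKKKKK
KWWWWK
KKKKKG
KKKKKK

Derivation:
After op 1 paint(7,5,G):
KKKKKK
WKKKKK
WBBBBK
KBBBBK
KBBBBK
KKKKKK
KWWWWK
KKKKKG
KKKKKK
After op 2 fill(2,4,W) [12 cells changed]:
KKKKKK
WKKKKK
WWWWWK
KWWWWK
KWWWWK
KKKKKK
KWWWWK
KKKKKG
KKKKKK
After op 3 paint(3,1,R):
KKKKKK
WKKKKK
WWWWWK
KRWWWK
KWWWWK
KKKKKK
KWWWWK
KKKKKG
KKKKKK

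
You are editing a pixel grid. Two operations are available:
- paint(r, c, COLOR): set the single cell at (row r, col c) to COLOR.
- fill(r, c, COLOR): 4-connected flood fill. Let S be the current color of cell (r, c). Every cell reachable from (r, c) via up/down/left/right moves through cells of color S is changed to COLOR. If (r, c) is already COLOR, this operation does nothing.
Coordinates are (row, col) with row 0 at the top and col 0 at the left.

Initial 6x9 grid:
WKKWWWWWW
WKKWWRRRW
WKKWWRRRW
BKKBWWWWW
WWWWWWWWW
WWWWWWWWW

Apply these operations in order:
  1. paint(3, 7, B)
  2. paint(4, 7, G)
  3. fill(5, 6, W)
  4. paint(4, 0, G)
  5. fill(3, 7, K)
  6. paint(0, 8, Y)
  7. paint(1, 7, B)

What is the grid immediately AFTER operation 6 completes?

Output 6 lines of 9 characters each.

After op 1 paint(3,7,B):
WKKWWWWWW
WKKWWRRRW
WKKWWRRRW
BKKBWWWBW
WWWWWWWWW
WWWWWWWWW
After op 2 paint(4,7,G):
WKKWWWWWW
WKKWWRRRW
WKKWWRRRW
BKKBWWWBW
WWWWWWWGW
WWWWWWWWW
After op 3 fill(5,6,W) [0 cells changed]:
WKKWWWWWW
WKKWWRRRW
WKKWWRRRW
BKKBWWWBW
WWWWWWWGW
WWWWWWWWW
After op 4 paint(4,0,G):
WKKWWWWWW
WKKWWRRRW
WKKWWRRRW
BKKBWWWBW
GWWWWWWGW
WWWWWWWWW
After op 5 fill(3,7,K) [1 cells changed]:
WKKWWWWWW
WKKWWRRRW
WKKWWRRRW
BKKBWWWKW
GWWWWWWGW
WWWWWWWWW
After op 6 paint(0,8,Y):
WKKWWWWWY
WKKWWRRRW
WKKWWRRRW
BKKBWWWKW
GWWWWWWGW
WWWWWWWWW

Answer: WKKWWWWWY
WKKWWRRRW
WKKWWRRRW
BKKBWWWKW
GWWWWWWGW
WWWWWWWWW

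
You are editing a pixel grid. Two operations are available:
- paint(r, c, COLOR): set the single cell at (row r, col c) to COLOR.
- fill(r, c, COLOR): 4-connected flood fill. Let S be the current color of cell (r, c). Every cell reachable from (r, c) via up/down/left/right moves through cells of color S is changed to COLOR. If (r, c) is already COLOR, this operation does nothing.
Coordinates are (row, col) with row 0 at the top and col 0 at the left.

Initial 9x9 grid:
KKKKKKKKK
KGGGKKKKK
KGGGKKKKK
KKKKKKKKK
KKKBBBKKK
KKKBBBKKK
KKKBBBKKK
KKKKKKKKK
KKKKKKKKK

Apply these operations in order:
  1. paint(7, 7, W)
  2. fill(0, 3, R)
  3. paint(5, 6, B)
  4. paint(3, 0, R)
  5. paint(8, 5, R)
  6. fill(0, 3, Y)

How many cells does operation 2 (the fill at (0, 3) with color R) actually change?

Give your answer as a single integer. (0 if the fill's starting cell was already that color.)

Answer: 65

Derivation:
After op 1 paint(7,7,W):
KKKKKKKKK
KGGGKKKKK
KGGGKKKKK
KKKKKKKKK
KKKBBBKKK
KKKBBBKKK
KKKBBBKKK
KKKKKKKWK
KKKKKKKKK
After op 2 fill(0,3,R) [65 cells changed]:
RRRRRRRRR
RGGGRRRRR
RGGGRRRRR
RRRRRRRRR
RRRBBBRRR
RRRBBBRRR
RRRBBBRRR
RRRRRRRWR
RRRRRRRRR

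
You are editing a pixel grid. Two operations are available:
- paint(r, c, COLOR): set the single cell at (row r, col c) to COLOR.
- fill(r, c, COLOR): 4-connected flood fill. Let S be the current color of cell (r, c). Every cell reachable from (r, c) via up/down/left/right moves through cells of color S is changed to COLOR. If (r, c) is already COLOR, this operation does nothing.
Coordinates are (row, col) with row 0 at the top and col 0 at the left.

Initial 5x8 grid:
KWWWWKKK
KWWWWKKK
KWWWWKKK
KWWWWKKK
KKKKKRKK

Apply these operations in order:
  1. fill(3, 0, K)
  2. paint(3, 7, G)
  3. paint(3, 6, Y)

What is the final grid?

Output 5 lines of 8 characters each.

Answer: KWWWWKKK
KWWWWKKK
KWWWWKKK
KWWWWKYG
KKKKKRKK

Derivation:
After op 1 fill(3,0,K) [0 cells changed]:
KWWWWKKK
KWWWWKKK
KWWWWKKK
KWWWWKKK
KKKKKRKK
After op 2 paint(3,7,G):
KWWWWKKK
KWWWWKKK
KWWWWKKK
KWWWWKKG
KKKKKRKK
After op 3 paint(3,6,Y):
KWWWWKKK
KWWWWKKK
KWWWWKKK
KWWWWKYG
KKKKKRKK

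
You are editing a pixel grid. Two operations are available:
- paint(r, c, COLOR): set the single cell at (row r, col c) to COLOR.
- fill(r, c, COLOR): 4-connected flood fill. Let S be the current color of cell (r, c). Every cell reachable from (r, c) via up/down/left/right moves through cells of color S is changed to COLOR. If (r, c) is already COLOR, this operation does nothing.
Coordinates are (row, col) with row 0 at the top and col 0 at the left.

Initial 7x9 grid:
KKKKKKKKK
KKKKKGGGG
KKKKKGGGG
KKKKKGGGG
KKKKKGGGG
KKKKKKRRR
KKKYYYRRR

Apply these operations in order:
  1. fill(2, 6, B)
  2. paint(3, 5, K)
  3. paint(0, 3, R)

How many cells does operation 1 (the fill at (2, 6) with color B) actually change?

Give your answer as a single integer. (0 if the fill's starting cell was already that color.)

After op 1 fill(2,6,B) [16 cells changed]:
KKKKKKKKK
KKKKKBBBB
KKKKKBBBB
KKKKKBBBB
KKKKKBBBB
KKKKKKRRR
KKKYYYRRR

Answer: 16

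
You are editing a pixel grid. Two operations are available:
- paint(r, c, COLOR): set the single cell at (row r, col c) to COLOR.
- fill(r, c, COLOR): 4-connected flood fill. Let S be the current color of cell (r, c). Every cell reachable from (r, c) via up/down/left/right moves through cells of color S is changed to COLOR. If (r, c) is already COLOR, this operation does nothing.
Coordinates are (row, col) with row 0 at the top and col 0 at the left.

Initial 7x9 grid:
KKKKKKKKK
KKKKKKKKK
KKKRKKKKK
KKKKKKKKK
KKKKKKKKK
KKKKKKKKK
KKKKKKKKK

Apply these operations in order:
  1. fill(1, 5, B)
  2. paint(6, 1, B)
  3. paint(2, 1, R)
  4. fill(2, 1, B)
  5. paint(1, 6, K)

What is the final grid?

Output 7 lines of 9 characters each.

After op 1 fill(1,5,B) [62 cells changed]:
BBBBBBBBB
BBBBBBBBB
BBBRBBBBB
BBBBBBBBB
BBBBBBBBB
BBBBBBBBB
BBBBBBBBB
After op 2 paint(6,1,B):
BBBBBBBBB
BBBBBBBBB
BBBRBBBBB
BBBBBBBBB
BBBBBBBBB
BBBBBBBBB
BBBBBBBBB
After op 3 paint(2,1,R):
BBBBBBBBB
BBBBBBBBB
BRBRBBBBB
BBBBBBBBB
BBBBBBBBB
BBBBBBBBB
BBBBBBBBB
After op 4 fill(2,1,B) [1 cells changed]:
BBBBBBBBB
BBBBBBBBB
BBBRBBBBB
BBBBBBBBB
BBBBBBBBB
BBBBBBBBB
BBBBBBBBB
After op 5 paint(1,6,K):
BBBBBBBBB
BBBBBBKBB
BBBRBBBBB
BBBBBBBBB
BBBBBBBBB
BBBBBBBBB
BBBBBBBBB

Answer: BBBBBBBBB
BBBBBBKBB
BBBRBBBBB
BBBBBBBBB
BBBBBBBBB
BBBBBBBBB
BBBBBBBBB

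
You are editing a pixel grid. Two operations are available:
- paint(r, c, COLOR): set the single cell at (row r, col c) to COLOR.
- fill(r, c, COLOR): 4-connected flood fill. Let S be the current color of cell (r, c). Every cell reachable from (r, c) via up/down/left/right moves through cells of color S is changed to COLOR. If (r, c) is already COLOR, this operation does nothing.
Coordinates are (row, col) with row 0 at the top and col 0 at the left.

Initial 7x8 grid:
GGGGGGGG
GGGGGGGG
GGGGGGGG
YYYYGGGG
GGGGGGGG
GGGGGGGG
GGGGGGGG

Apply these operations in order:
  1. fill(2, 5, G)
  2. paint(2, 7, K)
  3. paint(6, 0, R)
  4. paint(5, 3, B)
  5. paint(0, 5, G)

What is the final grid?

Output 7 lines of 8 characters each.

Answer: GGGGGGGG
GGGGGGGG
GGGGGGGK
YYYYGGGG
GGGGGGGG
GGGBGGGG
RGGGGGGG

Derivation:
After op 1 fill(2,5,G) [0 cells changed]:
GGGGGGGG
GGGGGGGG
GGGGGGGG
YYYYGGGG
GGGGGGGG
GGGGGGGG
GGGGGGGG
After op 2 paint(2,7,K):
GGGGGGGG
GGGGGGGG
GGGGGGGK
YYYYGGGG
GGGGGGGG
GGGGGGGG
GGGGGGGG
After op 3 paint(6,0,R):
GGGGGGGG
GGGGGGGG
GGGGGGGK
YYYYGGGG
GGGGGGGG
GGGGGGGG
RGGGGGGG
After op 4 paint(5,3,B):
GGGGGGGG
GGGGGGGG
GGGGGGGK
YYYYGGGG
GGGGGGGG
GGGBGGGG
RGGGGGGG
After op 5 paint(0,5,G):
GGGGGGGG
GGGGGGGG
GGGGGGGK
YYYYGGGG
GGGGGGGG
GGGBGGGG
RGGGGGGG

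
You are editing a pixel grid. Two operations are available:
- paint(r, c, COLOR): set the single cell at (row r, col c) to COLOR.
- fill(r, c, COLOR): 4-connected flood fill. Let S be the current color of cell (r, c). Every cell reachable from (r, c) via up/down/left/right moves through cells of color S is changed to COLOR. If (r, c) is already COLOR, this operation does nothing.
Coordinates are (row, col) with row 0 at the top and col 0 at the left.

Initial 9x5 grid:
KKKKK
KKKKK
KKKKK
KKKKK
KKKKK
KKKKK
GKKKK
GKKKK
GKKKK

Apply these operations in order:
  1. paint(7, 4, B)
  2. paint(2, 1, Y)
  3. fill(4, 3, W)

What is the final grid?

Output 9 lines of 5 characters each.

Answer: WWWWW
WWWWW
WYWWW
WWWWW
WWWWW
WWWWW
GWWWW
GWWWB
GWWWW

Derivation:
After op 1 paint(7,4,B):
KKKKK
KKKKK
KKKKK
KKKKK
KKKKK
KKKKK
GKKKK
GKKKB
GKKKK
After op 2 paint(2,1,Y):
KKKKK
KKKKK
KYKKK
KKKKK
KKKKK
KKKKK
GKKKK
GKKKB
GKKKK
After op 3 fill(4,3,W) [40 cells changed]:
WWWWW
WWWWW
WYWWW
WWWWW
WWWWW
WWWWW
GWWWW
GWWWB
GWWWW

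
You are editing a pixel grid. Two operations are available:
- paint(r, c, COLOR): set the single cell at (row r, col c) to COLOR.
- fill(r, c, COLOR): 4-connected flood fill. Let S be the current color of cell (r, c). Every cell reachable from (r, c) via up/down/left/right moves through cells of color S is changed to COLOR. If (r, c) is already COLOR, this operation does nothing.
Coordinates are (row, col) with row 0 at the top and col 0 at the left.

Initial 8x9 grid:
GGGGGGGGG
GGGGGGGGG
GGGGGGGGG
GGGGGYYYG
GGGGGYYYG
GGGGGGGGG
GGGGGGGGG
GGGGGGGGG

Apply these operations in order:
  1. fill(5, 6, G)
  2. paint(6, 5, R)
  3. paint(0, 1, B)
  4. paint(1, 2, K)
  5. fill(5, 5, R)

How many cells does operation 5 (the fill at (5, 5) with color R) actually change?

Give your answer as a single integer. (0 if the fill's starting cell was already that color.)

After op 1 fill(5,6,G) [0 cells changed]:
GGGGGGGGG
GGGGGGGGG
GGGGGGGGG
GGGGGYYYG
GGGGGYYYG
GGGGGGGGG
GGGGGGGGG
GGGGGGGGG
After op 2 paint(6,5,R):
GGGGGGGGG
GGGGGGGGG
GGGGGGGGG
GGGGGYYYG
GGGGGYYYG
GGGGGGGGG
GGGGGRGGG
GGGGGGGGG
After op 3 paint(0,1,B):
GBGGGGGGG
GGGGGGGGG
GGGGGGGGG
GGGGGYYYG
GGGGGYYYG
GGGGGGGGG
GGGGGRGGG
GGGGGGGGG
After op 4 paint(1,2,K):
GBGGGGGGG
GGKGGGGGG
GGGGGGGGG
GGGGGYYYG
GGGGGYYYG
GGGGGGGGG
GGGGGRGGG
GGGGGGGGG
After op 5 fill(5,5,R) [63 cells changed]:
RBRRRRRRR
RRKRRRRRR
RRRRRRRRR
RRRRRYYYR
RRRRRYYYR
RRRRRRRRR
RRRRRRRRR
RRRRRRRRR

Answer: 63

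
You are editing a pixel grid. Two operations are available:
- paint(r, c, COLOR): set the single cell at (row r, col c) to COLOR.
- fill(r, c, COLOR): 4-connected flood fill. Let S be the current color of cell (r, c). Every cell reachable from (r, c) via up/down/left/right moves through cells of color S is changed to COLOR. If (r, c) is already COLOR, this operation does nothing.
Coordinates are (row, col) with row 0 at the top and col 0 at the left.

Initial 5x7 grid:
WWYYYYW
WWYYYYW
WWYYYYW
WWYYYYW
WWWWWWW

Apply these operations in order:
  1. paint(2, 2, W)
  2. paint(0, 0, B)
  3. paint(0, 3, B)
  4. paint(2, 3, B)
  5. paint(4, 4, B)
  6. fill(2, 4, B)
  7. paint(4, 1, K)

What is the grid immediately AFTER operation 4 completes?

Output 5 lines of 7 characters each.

After op 1 paint(2,2,W):
WWYYYYW
WWYYYYW
WWWYYYW
WWYYYYW
WWWWWWW
After op 2 paint(0,0,B):
BWYYYYW
WWYYYYW
WWWYYYW
WWYYYYW
WWWWWWW
After op 3 paint(0,3,B):
BWYBYYW
WWYYYYW
WWWYYYW
WWYYYYW
WWWWWWW
After op 4 paint(2,3,B):
BWYBYYW
WWYYYYW
WWWBYYW
WWYYYYW
WWWWWWW

Answer: BWYBYYW
WWYYYYW
WWWBYYW
WWYYYYW
WWWWWWW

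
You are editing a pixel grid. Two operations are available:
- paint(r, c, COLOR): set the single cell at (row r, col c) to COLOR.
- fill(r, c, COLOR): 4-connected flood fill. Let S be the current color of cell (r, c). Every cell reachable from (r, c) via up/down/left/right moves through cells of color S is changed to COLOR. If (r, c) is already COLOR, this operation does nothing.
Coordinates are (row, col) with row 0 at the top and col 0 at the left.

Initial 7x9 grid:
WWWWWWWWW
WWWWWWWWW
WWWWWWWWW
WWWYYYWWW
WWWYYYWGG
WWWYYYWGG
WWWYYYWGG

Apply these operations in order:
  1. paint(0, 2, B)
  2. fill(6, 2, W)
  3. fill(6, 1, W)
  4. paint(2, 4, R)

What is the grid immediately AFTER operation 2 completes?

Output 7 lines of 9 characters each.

Answer: WWBWWWWWW
WWWWWWWWW
WWWWWWWWW
WWWYYYWWW
WWWYYYWGG
WWWYYYWGG
WWWYYYWGG

Derivation:
After op 1 paint(0,2,B):
WWBWWWWWW
WWWWWWWWW
WWWWWWWWW
WWWYYYWWW
WWWYYYWGG
WWWYYYWGG
WWWYYYWGG
After op 2 fill(6,2,W) [0 cells changed]:
WWBWWWWWW
WWWWWWWWW
WWWWWWWWW
WWWYYYWWW
WWWYYYWGG
WWWYYYWGG
WWWYYYWGG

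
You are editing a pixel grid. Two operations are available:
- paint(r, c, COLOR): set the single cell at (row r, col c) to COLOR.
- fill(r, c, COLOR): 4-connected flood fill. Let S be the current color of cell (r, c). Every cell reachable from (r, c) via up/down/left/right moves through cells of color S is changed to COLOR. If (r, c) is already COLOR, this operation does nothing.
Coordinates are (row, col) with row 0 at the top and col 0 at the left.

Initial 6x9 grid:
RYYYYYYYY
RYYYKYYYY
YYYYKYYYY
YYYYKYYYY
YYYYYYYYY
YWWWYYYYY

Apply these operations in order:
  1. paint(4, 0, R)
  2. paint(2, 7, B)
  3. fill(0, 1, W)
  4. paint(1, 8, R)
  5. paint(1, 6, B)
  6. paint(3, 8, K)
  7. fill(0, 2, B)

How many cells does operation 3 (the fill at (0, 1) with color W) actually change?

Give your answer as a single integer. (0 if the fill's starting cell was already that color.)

After op 1 paint(4,0,R):
RYYYYYYYY
RYYYKYYYY
YYYYKYYYY
YYYYKYYYY
RYYYYYYYY
YWWWYYYYY
After op 2 paint(2,7,B):
RYYYYYYYY
RYYYKYYYY
YYYYKYYBY
YYYYKYYYY
RYYYYYYYY
YWWWYYYYY
After op 3 fill(0,1,W) [43 cells changed]:
RWWWWWWWW
RWWWKWWWW
WWWWKWWBW
WWWWKWWWW
RWWWWWWWW
YWWWWWWWW

Answer: 43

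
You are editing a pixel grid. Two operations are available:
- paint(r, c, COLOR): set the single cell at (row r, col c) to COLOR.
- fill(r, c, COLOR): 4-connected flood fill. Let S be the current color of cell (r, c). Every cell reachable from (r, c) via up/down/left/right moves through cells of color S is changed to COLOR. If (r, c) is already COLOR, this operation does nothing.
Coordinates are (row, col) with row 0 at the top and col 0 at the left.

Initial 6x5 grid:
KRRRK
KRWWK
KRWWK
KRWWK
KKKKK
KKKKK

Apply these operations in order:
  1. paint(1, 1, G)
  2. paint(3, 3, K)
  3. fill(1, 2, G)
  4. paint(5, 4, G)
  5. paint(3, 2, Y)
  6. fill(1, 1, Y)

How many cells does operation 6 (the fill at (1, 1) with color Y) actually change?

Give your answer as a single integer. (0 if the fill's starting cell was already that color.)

Answer: 5

Derivation:
After op 1 paint(1,1,G):
KRRRK
KGWWK
KRWWK
KRWWK
KKKKK
KKKKK
After op 2 paint(3,3,K):
KRRRK
KGWWK
KRWWK
KRWKK
KKKKK
KKKKK
After op 3 fill(1,2,G) [5 cells changed]:
KRRRK
KGGGK
KRGGK
KRGKK
KKKKK
KKKKK
After op 4 paint(5,4,G):
KRRRK
KGGGK
KRGGK
KRGKK
KKKKK
KKKKG
After op 5 paint(3,2,Y):
KRRRK
KGGGK
KRGGK
KRYKK
KKKKK
KKKKG
After op 6 fill(1,1,Y) [5 cells changed]:
KRRRK
KYYYK
KRYYK
KRYKK
KKKKK
KKKKG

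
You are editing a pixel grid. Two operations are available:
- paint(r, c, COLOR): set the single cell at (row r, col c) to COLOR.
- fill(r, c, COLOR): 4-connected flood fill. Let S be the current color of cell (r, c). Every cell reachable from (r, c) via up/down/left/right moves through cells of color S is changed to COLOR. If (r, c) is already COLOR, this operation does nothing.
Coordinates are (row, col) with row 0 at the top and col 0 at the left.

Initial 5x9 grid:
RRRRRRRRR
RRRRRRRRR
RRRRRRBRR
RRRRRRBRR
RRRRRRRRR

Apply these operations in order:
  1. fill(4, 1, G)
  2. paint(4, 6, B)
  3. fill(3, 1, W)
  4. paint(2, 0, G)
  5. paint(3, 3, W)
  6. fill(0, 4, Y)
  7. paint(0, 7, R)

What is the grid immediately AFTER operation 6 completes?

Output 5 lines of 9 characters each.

Answer: YYYYYYYYY
YYYYYYYYY
GYYYYYBYY
YYYYYYBYY
YYYYYYBYY

Derivation:
After op 1 fill(4,1,G) [43 cells changed]:
GGGGGGGGG
GGGGGGGGG
GGGGGGBGG
GGGGGGBGG
GGGGGGGGG
After op 2 paint(4,6,B):
GGGGGGGGG
GGGGGGGGG
GGGGGGBGG
GGGGGGBGG
GGGGGGBGG
After op 3 fill(3,1,W) [42 cells changed]:
WWWWWWWWW
WWWWWWWWW
WWWWWWBWW
WWWWWWBWW
WWWWWWBWW
After op 4 paint(2,0,G):
WWWWWWWWW
WWWWWWWWW
GWWWWWBWW
WWWWWWBWW
WWWWWWBWW
After op 5 paint(3,3,W):
WWWWWWWWW
WWWWWWWWW
GWWWWWBWW
WWWWWWBWW
WWWWWWBWW
After op 6 fill(0,4,Y) [41 cells changed]:
YYYYYYYYY
YYYYYYYYY
GYYYYYBYY
YYYYYYBYY
YYYYYYBYY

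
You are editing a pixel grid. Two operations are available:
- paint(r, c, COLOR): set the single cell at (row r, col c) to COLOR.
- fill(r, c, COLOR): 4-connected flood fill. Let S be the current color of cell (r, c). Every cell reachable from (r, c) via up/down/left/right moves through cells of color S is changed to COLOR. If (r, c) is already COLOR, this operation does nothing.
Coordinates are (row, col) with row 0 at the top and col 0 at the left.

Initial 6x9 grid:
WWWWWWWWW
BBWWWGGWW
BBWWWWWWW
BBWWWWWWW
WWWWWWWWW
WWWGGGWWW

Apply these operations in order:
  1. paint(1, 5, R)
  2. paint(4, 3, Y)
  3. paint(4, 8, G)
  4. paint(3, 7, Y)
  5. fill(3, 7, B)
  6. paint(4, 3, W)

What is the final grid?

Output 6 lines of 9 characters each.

After op 1 paint(1,5,R):
WWWWWWWWW
BBWWWRGWW
BBWWWWWWW
BBWWWWWWW
WWWWWWWWW
WWWGGGWWW
After op 2 paint(4,3,Y):
WWWWWWWWW
BBWWWRGWW
BBWWWWWWW
BBWWWWWWW
WWWYWWWWW
WWWGGGWWW
After op 3 paint(4,8,G):
WWWWWWWWW
BBWWWRGWW
BBWWWWWWW
BBWWWWWWW
WWWYWWWWG
WWWGGGWWW
After op 4 paint(3,7,Y):
WWWWWWWWW
BBWWWRGWW
BBWWWWWWW
BBWWWWWYW
WWWYWWWWG
WWWGGGWWW
After op 5 fill(3,7,B) [1 cells changed]:
WWWWWWWWW
BBWWWRGWW
BBWWWWWWW
BBWWWWWBW
WWWYWWWWG
WWWGGGWWW
After op 6 paint(4,3,W):
WWWWWWWWW
BBWWWRGWW
BBWWWWWWW
BBWWWWWBW
WWWWWWWWG
WWWGGGWWW

Answer: WWWWWWWWW
BBWWWRGWW
BBWWWWWWW
BBWWWWWBW
WWWWWWWWG
WWWGGGWWW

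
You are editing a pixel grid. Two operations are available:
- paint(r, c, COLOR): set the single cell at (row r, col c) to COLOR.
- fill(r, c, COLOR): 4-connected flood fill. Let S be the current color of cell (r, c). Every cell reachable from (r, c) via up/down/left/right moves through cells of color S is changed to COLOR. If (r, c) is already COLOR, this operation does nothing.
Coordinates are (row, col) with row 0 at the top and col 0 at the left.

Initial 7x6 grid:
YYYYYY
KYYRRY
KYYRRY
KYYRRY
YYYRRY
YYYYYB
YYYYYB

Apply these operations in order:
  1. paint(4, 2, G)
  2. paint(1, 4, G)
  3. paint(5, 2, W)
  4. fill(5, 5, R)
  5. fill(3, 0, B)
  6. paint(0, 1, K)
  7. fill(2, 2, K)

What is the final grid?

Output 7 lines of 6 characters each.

Answer: YKKKKK
BKKRGK
BKKRRK
BKKRRK
KKGRRK
KKWKKR
KKKKKR

Derivation:
After op 1 paint(4,2,G):
YYYYYY
KYYRRY
KYYRRY
KYYRRY
YYGRRY
YYYYYB
YYYYYB
After op 2 paint(1,4,G):
YYYYYY
KYYRGY
KYYRRY
KYYRRY
YYGRRY
YYYYYB
YYYYYB
After op 3 paint(5,2,W):
YYYYYY
KYYRGY
KYYRRY
KYYRRY
YYGRRY
YYWYYB
YYYYYB
After op 4 fill(5,5,R) [2 cells changed]:
YYYYYY
KYYRGY
KYYRRY
KYYRRY
YYGRRY
YYWYYR
YYYYYR
After op 5 fill(3,0,B) [3 cells changed]:
YYYYYY
BYYRGY
BYYRRY
BYYRRY
YYGRRY
YYWYYR
YYYYYR
After op 6 paint(0,1,K):
YKYYYY
BYYRGY
BYYRRY
BYYRRY
YYGRRY
YYWYYR
YYYYYR
After op 7 fill(2,2,K) [25 cells changed]:
YKKKKK
BKKRGK
BKKRRK
BKKRRK
KKGRRK
KKWKKR
KKKKKR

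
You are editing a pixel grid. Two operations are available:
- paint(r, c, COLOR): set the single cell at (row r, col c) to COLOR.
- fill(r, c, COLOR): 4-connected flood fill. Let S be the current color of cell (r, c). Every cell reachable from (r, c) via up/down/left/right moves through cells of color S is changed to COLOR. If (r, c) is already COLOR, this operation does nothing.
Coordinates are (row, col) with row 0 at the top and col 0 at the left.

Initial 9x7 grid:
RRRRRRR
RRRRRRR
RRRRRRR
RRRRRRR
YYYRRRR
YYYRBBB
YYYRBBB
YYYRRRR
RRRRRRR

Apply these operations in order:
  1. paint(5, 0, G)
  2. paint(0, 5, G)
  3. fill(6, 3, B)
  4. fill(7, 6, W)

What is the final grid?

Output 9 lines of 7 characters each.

After op 1 paint(5,0,G):
RRRRRRR
RRRRRRR
RRRRRRR
RRRRRRR
YYYRRRR
GYYRBBB
YYYRBBB
YYYRRRR
RRRRRRR
After op 2 paint(0,5,G):
RRRRRGR
RRRRRRR
RRRRRRR
RRRRRRR
YYYRRRR
GYYRBBB
YYYRBBB
YYYRRRR
RRRRRRR
After op 3 fill(6,3,B) [44 cells changed]:
BBBBBGB
BBBBBBB
BBBBBBB
BBBBBBB
YYYBBBB
GYYBBBB
YYYBBBB
YYYBBBB
BBBBBBB
After op 4 fill(7,6,W) [50 cells changed]:
WWWWWGW
WWWWWWW
WWWWWWW
WWWWWWW
YYYWWWW
GYYWWWW
YYYWWWW
YYYWWWW
WWWWWWW

Answer: WWWWWGW
WWWWWWW
WWWWWWW
WWWWWWW
YYYWWWW
GYYWWWW
YYYWWWW
YYYWWWW
WWWWWWW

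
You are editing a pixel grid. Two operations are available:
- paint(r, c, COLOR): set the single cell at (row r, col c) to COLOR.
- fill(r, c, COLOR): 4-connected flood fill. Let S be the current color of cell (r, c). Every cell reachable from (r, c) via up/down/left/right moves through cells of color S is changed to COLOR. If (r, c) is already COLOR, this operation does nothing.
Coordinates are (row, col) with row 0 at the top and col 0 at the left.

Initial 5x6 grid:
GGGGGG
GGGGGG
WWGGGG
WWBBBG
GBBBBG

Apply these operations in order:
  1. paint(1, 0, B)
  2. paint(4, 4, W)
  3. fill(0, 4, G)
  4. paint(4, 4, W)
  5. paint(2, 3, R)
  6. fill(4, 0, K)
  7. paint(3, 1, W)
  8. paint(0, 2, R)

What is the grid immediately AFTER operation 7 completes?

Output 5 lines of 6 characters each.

Answer: GGGGGG
BGGGGG
WWGRGG
WWBBBG
KBBBWG

Derivation:
After op 1 paint(1,0,B):
GGGGGG
BGGGGG
WWGGGG
WWBBBG
GBBBBG
After op 2 paint(4,4,W):
GGGGGG
BGGGGG
WWGGGG
WWBBBG
GBBBWG
After op 3 fill(0,4,G) [0 cells changed]:
GGGGGG
BGGGGG
WWGGGG
WWBBBG
GBBBWG
After op 4 paint(4,4,W):
GGGGGG
BGGGGG
WWGGGG
WWBBBG
GBBBWG
After op 5 paint(2,3,R):
GGGGGG
BGGGGG
WWGRGG
WWBBBG
GBBBWG
After op 6 fill(4,0,K) [1 cells changed]:
GGGGGG
BGGGGG
WWGRGG
WWBBBG
KBBBWG
After op 7 paint(3,1,W):
GGGGGG
BGGGGG
WWGRGG
WWBBBG
KBBBWG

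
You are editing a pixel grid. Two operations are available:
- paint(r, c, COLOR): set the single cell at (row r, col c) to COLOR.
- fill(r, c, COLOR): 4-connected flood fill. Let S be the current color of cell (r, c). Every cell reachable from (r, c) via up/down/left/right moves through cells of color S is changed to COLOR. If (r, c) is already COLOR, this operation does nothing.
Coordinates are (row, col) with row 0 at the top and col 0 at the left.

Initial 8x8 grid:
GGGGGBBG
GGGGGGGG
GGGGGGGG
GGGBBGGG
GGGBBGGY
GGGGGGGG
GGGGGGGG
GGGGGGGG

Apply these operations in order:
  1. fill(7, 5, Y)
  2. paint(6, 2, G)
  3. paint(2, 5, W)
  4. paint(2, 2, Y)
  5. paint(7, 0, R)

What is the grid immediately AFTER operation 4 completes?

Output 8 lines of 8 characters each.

After op 1 fill(7,5,Y) [57 cells changed]:
YYYYYBBY
YYYYYYYY
YYYYYYYY
YYYBBYYY
YYYBBYYY
YYYYYYYY
YYYYYYYY
YYYYYYYY
After op 2 paint(6,2,G):
YYYYYBBY
YYYYYYYY
YYYYYYYY
YYYBBYYY
YYYBBYYY
YYYYYYYY
YYGYYYYY
YYYYYYYY
After op 3 paint(2,5,W):
YYYYYBBY
YYYYYYYY
YYYYYWYY
YYYBBYYY
YYYBBYYY
YYYYYYYY
YYGYYYYY
YYYYYYYY
After op 4 paint(2,2,Y):
YYYYYBBY
YYYYYYYY
YYYYYWYY
YYYBBYYY
YYYBBYYY
YYYYYYYY
YYGYYYYY
YYYYYYYY

Answer: YYYYYBBY
YYYYYYYY
YYYYYWYY
YYYBBYYY
YYYBBYYY
YYYYYYYY
YYGYYYYY
YYYYYYYY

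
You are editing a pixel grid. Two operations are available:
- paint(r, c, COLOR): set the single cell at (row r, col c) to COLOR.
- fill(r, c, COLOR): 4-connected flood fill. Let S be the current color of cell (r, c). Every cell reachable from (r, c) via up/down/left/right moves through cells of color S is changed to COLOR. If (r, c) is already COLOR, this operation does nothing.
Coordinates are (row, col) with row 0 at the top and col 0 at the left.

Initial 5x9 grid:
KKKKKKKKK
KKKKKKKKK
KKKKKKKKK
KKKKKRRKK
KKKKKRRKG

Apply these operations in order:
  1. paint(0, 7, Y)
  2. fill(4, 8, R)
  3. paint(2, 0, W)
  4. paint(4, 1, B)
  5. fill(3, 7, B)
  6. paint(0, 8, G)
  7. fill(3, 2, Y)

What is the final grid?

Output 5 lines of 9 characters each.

Answer: YYYYYYYYG
YYYYYYYYY
WYYYYYYYY
YYYYYRRYY
YYYYYRRYR

Derivation:
After op 1 paint(0,7,Y):
KKKKKKKYK
KKKKKKKKK
KKKKKKKKK
KKKKKRRKK
KKKKKRRKG
After op 2 fill(4,8,R) [1 cells changed]:
KKKKKKKYK
KKKKKKKKK
KKKKKKKKK
KKKKKRRKK
KKKKKRRKR
After op 3 paint(2,0,W):
KKKKKKKYK
KKKKKKKKK
WKKKKKKKK
KKKKKRRKK
KKKKKRRKR
After op 4 paint(4,1,B):
KKKKKKKYK
KKKKKKKKK
WKKKKKKKK
KKKKKRRKK
KBKKKRRKR
After op 5 fill(3,7,B) [37 cells changed]:
BBBBBBBYB
BBBBBBBBB
WBBBBBBBB
BBBBBRRBB
BBBBBRRBR
After op 6 paint(0,8,G):
BBBBBBBYG
BBBBBBBBB
WBBBBBBBB
BBBBBRRBB
BBBBBRRBR
After op 7 fill(3,2,Y) [37 cells changed]:
YYYYYYYYG
YYYYYYYYY
WYYYYYYYY
YYYYYRRYY
YYYYYRRYR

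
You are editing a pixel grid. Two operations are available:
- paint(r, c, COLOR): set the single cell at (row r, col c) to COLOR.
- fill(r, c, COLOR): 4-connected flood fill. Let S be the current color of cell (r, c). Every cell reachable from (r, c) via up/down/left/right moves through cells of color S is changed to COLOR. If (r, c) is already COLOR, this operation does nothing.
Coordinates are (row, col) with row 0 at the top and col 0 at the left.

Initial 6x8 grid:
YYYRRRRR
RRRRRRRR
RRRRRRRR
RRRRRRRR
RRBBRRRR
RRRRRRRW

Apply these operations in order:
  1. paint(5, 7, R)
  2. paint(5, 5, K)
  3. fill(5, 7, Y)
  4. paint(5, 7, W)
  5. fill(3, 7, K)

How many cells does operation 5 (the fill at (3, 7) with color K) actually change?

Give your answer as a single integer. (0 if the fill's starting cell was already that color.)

After op 1 paint(5,7,R):
YYYRRRRR
RRRRRRRR
RRRRRRRR
RRRRRRRR
RRBBRRRR
RRRRRRRR
After op 2 paint(5,5,K):
YYYRRRRR
RRRRRRRR
RRRRRRRR
RRRRRRRR
RRBBRRRR
RRRRRKRR
After op 3 fill(5,7,Y) [42 cells changed]:
YYYYYYYY
YYYYYYYY
YYYYYYYY
YYYYYYYY
YYBBYYYY
YYYYYKYY
After op 4 paint(5,7,W):
YYYYYYYY
YYYYYYYY
YYYYYYYY
YYYYYYYY
YYBBYYYY
YYYYYKYW
After op 5 fill(3,7,K) [44 cells changed]:
KKKKKKKK
KKKKKKKK
KKKKKKKK
KKKKKKKK
KKBBKKKK
KKKKKKKW

Answer: 44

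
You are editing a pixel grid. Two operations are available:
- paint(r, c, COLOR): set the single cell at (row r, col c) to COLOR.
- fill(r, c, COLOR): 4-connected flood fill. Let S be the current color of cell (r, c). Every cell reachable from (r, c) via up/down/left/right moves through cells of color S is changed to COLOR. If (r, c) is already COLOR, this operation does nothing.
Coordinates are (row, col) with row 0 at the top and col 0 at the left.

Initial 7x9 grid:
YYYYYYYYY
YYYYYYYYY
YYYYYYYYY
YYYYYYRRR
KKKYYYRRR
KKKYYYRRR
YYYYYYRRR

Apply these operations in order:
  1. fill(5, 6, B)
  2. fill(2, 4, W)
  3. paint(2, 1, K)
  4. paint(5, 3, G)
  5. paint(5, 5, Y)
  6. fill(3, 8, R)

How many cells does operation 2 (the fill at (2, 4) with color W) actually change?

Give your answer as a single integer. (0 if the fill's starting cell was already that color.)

Answer: 45

Derivation:
After op 1 fill(5,6,B) [12 cells changed]:
YYYYYYYYY
YYYYYYYYY
YYYYYYYYY
YYYYYYBBB
KKKYYYBBB
KKKYYYBBB
YYYYYYBBB
After op 2 fill(2,4,W) [45 cells changed]:
WWWWWWWWW
WWWWWWWWW
WWWWWWWWW
WWWWWWBBB
KKKWWWBBB
KKKWWWBBB
WWWWWWBBB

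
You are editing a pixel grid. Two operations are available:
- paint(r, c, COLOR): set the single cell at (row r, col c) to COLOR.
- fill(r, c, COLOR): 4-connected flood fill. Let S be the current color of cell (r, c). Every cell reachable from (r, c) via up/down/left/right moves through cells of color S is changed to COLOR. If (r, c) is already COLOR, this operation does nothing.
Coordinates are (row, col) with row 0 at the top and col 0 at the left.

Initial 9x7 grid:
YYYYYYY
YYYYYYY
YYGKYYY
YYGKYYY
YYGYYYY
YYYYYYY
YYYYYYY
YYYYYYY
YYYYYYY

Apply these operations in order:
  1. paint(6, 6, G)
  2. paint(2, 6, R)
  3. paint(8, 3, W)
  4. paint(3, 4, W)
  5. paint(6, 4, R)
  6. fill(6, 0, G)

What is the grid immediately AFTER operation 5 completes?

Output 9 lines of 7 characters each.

Answer: YYYYYYY
YYYYYYY
YYGKYYR
YYGKWYY
YYGYYYY
YYYYYYY
YYYYRYG
YYYYYYY
YYYWYYY

Derivation:
After op 1 paint(6,6,G):
YYYYYYY
YYYYYYY
YYGKYYY
YYGKYYY
YYGYYYY
YYYYYYY
YYYYYYG
YYYYYYY
YYYYYYY
After op 2 paint(2,6,R):
YYYYYYY
YYYYYYY
YYGKYYR
YYGKYYY
YYGYYYY
YYYYYYY
YYYYYYG
YYYYYYY
YYYYYYY
After op 3 paint(8,3,W):
YYYYYYY
YYYYYYY
YYGKYYR
YYGKYYY
YYGYYYY
YYYYYYY
YYYYYYG
YYYYYYY
YYYWYYY
After op 4 paint(3,4,W):
YYYYYYY
YYYYYYY
YYGKYYR
YYGKWYY
YYGYYYY
YYYYYYY
YYYYYYG
YYYYYYY
YYYWYYY
After op 5 paint(6,4,R):
YYYYYYY
YYYYYYY
YYGKYYR
YYGKWYY
YYGYYYY
YYYYYYY
YYYYRYG
YYYYYYY
YYYWYYY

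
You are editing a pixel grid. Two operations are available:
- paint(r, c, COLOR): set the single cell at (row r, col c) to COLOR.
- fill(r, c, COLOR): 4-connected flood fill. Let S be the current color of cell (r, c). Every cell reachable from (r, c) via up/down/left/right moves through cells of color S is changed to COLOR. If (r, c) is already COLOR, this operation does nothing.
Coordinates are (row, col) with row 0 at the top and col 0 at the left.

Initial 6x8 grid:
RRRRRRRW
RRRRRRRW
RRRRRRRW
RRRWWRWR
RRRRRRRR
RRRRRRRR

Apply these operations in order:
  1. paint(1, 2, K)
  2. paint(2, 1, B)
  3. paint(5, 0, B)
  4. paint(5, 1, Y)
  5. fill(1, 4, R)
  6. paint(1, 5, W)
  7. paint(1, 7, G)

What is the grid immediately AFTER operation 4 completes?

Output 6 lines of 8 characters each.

Answer: RRRRRRRW
RRKRRRRW
RBRRRRRW
RRRWWRWR
RRRRRRRR
BYRRRRRR

Derivation:
After op 1 paint(1,2,K):
RRRRRRRW
RRKRRRRW
RRRRRRRW
RRRWWRWR
RRRRRRRR
RRRRRRRR
After op 2 paint(2,1,B):
RRRRRRRW
RRKRRRRW
RBRRRRRW
RRRWWRWR
RRRRRRRR
RRRRRRRR
After op 3 paint(5,0,B):
RRRRRRRW
RRKRRRRW
RBRRRRRW
RRRWWRWR
RRRRRRRR
BRRRRRRR
After op 4 paint(5,1,Y):
RRRRRRRW
RRKRRRRW
RBRRRRRW
RRRWWRWR
RRRRRRRR
BYRRRRRR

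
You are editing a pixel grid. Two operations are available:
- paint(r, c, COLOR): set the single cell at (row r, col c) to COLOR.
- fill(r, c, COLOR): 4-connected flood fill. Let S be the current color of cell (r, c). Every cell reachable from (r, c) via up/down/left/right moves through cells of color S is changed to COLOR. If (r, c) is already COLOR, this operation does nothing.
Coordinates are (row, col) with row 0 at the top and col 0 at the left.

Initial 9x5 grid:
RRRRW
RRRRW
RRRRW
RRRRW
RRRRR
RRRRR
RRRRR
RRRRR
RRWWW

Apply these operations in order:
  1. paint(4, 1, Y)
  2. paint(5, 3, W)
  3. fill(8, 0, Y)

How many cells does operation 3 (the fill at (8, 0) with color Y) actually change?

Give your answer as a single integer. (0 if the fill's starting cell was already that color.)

After op 1 paint(4,1,Y):
RRRRW
RRRRW
RRRRW
RRRRW
RYRRR
RRRRR
RRRRR
RRRRR
RRWWW
After op 2 paint(5,3,W):
RRRRW
RRRRW
RRRRW
RRRRW
RYRRR
RRRWR
RRRRR
RRRRR
RRWWW
After op 3 fill(8,0,Y) [36 cells changed]:
YYYYW
YYYYW
YYYYW
YYYYW
YYYYY
YYYWY
YYYYY
YYYYY
YYWWW

Answer: 36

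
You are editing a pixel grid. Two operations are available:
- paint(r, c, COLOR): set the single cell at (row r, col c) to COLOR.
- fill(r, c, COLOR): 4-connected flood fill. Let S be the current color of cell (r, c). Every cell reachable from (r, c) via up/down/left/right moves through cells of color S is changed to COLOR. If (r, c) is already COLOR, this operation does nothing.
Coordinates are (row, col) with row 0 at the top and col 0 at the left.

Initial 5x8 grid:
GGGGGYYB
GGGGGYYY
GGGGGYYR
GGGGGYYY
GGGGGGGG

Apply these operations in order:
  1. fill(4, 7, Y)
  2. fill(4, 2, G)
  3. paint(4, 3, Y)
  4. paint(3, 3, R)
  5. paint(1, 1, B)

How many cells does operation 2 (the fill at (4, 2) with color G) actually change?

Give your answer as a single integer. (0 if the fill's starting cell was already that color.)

Answer: 38

Derivation:
After op 1 fill(4,7,Y) [28 cells changed]:
YYYYYYYB
YYYYYYYY
YYYYYYYR
YYYYYYYY
YYYYYYYY
After op 2 fill(4,2,G) [38 cells changed]:
GGGGGGGB
GGGGGGGG
GGGGGGGR
GGGGGGGG
GGGGGGGG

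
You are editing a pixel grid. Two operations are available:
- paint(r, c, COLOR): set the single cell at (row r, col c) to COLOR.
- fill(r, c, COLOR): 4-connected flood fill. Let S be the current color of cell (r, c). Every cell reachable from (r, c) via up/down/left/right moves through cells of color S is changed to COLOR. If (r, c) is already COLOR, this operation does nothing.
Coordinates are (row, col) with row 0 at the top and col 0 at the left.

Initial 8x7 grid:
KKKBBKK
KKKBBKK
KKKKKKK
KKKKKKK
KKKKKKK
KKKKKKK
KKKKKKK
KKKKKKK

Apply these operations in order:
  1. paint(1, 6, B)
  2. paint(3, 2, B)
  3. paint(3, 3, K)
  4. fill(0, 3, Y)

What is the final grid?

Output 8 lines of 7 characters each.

Answer: KKKYYKK
KKKYYKB
KKKKKKK
KKBKKKK
KKKKKKK
KKKKKKK
KKKKKKK
KKKKKKK

Derivation:
After op 1 paint(1,6,B):
KKKBBKK
KKKBBKB
KKKKKKK
KKKKKKK
KKKKKKK
KKKKKKK
KKKKKKK
KKKKKKK
After op 2 paint(3,2,B):
KKKBBKK
KKKBBKB
KKKKKKK
KKBKKKK
KKKKKKK
KKKKKKK
KKKKKKK
KKKKKKK
After op 3 paint(3,3,K):
KKKBBKK
KKKBBKB
KKKKKKK
KKBKKKK
KKKKKKK
KKKKKKK
KKKKKKK
KKKKKKK
After op 4 fill(0,3,Y) [4 cells changed]:
KKKYYKK
KKKYYKB
KKKKKKK
KKBKKKK
KKKKKKK
KKKKKKK
KKKKKKK
KKKKKKK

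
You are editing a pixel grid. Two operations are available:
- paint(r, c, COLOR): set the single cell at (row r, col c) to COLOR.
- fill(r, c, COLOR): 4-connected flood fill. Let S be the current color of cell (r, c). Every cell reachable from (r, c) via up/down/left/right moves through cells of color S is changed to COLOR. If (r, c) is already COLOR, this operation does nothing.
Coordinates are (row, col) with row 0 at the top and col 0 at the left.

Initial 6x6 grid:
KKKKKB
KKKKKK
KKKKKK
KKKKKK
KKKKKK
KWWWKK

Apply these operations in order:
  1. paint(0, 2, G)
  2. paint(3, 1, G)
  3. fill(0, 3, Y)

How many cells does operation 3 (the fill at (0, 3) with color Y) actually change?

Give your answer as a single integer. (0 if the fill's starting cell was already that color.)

Answer: 30

Derivation:
After op 1 paint(0,2,G):
KKGKKB
KKKKKK
KKKKKK
KKKKKK
KKKKKK
KWWWKK
After op 2 paint(3,1,G):
KKGKKB
KKKKKK
KKKKKK
KGKKKK
KKKKKK
KWWWKK
After op 3 fill(0,3,Y) [30 cells changed]:
YYGYYB
YYYYYY
YYYYYY
YGYYYY
YYYYYY
YWWWYY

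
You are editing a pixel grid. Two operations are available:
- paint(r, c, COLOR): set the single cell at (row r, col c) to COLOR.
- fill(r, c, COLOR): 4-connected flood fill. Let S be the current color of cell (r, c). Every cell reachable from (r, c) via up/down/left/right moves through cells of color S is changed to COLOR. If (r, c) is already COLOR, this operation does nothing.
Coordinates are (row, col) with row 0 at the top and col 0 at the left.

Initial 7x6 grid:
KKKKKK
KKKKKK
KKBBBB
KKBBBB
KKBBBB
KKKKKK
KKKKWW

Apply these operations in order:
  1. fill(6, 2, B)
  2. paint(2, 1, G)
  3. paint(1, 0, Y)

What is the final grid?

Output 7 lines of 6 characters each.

After op 1 fill(6,2,B) [28 cells changed]:
BBBBBB
BBBBBB
BBBBBB
BBBBBB
BBBBBB
BBBBBB
BBBBWW
After op 2 paint(2,1,G):
BBBBBB
BBBBBB
BGBBBB
BBBBBB
BBBBBB
BBBBBB
BBBBWW
After op 3 paint(1,0,Y):
BBBBBB
YBBBBB
BGBBBB
BBBBBB
BBBBBB
BBBBBB
BBBBWW

Answer: BBBBBB
YBBBBB
BGBBBB
BBBBBB
BBBBBB
BBBBBB
BBBBWW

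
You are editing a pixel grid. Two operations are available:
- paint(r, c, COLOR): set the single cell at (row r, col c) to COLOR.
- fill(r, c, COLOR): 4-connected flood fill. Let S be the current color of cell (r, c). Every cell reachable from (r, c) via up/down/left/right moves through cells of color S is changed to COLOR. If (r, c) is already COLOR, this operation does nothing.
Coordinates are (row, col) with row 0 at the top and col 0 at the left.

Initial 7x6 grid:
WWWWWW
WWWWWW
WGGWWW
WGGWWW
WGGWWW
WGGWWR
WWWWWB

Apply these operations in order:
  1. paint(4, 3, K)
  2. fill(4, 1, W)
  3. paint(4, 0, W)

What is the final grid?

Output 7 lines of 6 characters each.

After op 1 paint(4,3,K):
WWWWWW
WWWWWW
WGGWWW
WGGWWW
WGGKWW
WGGWWR
WWWWWB
After op 2 fill(4,1,W) [8 cells changed]:
WWWWWW
WWWWWW
WWWWWW
WWWWWW
WWWKWW
WWWWWR
WWWWWB
After op 3 paint(4,0,W):
WWWWWW
WWWWWW
WWWWWW
WWWWWW
WWWKWW
WWWWWR
WWWWWB

Answer: WWWWWW
WWWWWW
WWWWWW
WWWWWW
WWWKWW
WWWWWR
WWWWWB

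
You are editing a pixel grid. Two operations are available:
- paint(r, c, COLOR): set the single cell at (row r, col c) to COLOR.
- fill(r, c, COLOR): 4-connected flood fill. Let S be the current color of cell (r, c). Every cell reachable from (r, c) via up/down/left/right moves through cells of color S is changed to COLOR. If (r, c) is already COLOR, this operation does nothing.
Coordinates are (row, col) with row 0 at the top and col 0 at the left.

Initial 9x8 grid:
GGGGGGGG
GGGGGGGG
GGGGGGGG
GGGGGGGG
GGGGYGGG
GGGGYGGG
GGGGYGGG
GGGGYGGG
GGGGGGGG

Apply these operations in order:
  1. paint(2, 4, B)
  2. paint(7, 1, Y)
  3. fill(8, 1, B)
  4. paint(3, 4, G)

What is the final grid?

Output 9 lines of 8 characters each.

Answer: BBBBBBBB
BBBBBBBB
BBBBBBBB
BBBBGBBB
BBBBYBBB
BBBBYBBB
BBBBYBBB
BYBBYBBB
BBBBBBBB

Derivation:
After op 1 paint(2,4,B):
GGGGGGGG
GGGGGGGG
GGGGBGGG
GGGGGGGG
GGGGYGGG
GGGGYGGG
GGGGYGGG
GGGGYGGG
GGGGGGGG
After op 2 paint(7,1,Y):
GGGGGGGG
GGGGGGGG
GGGGBGGG
GGGGGGGG
GGGGYGGG
GGGGYGGG
GGGGYGGG
GYGGYGGG
GGGGGGGG
After op 3 fill(8,1,B) [66 cells changed]:
BBBBBBBB
BBBBBBBB
BBBBBBBB
BBBBBBBB
BBBBYBBB
BBBBYBBB
BBBBYBBB
BYBBYBBB
BBBBBBBB
After op 4 paint(3,4,G):
BBBBBBBB
BBBBBBBB
BBBBBBBB
BBBBGBBB
BBBBYBBB
BBBBYBBB
BBBBYBBB
BYBBYBBB
BBBBBBBB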